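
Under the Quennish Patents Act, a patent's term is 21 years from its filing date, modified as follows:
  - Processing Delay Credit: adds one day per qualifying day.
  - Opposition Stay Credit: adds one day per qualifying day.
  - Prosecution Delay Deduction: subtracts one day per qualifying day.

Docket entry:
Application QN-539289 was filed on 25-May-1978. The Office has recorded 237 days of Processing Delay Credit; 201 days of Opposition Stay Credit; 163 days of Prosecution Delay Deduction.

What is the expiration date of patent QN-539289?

2000-02-24

Base term: filing date + 21 years → 25 May 1999.
Processing Delay Credit: +237 days → 17 January 2000.
Opposition Stay Credit: +201 days → 5 August 2000.
Prosecution Delay Deduction: −163 days → 24 February 2000.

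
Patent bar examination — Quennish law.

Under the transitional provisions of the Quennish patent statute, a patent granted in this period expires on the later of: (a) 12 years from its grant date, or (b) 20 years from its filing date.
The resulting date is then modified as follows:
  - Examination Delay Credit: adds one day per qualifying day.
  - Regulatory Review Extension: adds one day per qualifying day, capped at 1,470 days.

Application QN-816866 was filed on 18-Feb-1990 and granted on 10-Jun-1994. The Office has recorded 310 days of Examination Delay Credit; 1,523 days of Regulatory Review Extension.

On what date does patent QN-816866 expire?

January 3, 2015

(a) grant + 12 years → 10 June 2006.
(b) filing + 20 years → 18 February 2010.
Later of the two: 18 February 2010.
Examination Delay Credit: +310 days → 25 December 2010.
Regulatory Review Extension: 1523 days claimed exceeds the 1470-day cap, so +1470 days → 3 January 2015.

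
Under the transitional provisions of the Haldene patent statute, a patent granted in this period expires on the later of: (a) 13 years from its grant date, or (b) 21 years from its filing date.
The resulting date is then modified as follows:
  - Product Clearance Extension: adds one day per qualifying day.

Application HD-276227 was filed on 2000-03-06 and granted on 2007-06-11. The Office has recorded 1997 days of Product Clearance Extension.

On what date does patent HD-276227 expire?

2026-08-24

(a) grant + 13 years → 11 June 2020.
(b) filing + 21 years → 6 March 2021.
Later of the two: 6 March 2021.
Product Clearance Extension: +1997 days → 24 August 2026.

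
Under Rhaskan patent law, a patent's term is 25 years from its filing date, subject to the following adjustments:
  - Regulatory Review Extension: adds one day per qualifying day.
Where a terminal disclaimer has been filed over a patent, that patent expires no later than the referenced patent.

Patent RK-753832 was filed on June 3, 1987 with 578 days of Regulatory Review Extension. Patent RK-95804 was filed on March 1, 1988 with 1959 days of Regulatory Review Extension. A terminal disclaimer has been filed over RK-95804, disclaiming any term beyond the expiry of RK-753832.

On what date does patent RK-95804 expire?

January 2, 2014

Natural term of RK-95804:
  Base: filing + 25 years → 1 March 2013.
  Regulatory Review Extension: +1959 days → 12 July 2018.
Expiry of referenced patent RK-753832:
  Base: filing + 25 years → 3 June 2012.
  Regulatory Review Extension: +578 days → 2 January 2014.
Terminal disclaimer: RK-95804 expires on the earlier of 12 July 2018 and 2 January 2014.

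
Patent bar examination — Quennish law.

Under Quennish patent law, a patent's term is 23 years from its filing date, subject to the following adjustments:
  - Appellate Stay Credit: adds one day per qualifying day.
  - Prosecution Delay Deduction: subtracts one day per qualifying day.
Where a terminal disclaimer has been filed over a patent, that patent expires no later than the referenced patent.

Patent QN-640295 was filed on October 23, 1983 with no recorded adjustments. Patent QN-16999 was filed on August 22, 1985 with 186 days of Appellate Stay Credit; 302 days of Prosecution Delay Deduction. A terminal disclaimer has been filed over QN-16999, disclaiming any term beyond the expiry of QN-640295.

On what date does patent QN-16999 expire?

Natural term of QN-16999:
  Base: filing + 23 years → 22 August 2008.
  Appellate Stay Credit: +186 days → 24 February 2009.
  Prosecution Delay Deduction: −302 days → 28 April 2008.
Expiry of referenced patent QN-640295:
  Base: filing + 23 years → 23 October 2006.
Terminal disclaimer: QN-16999 expires on the earlier of 28 April 2008 and 23 October 2006.

2006-10-23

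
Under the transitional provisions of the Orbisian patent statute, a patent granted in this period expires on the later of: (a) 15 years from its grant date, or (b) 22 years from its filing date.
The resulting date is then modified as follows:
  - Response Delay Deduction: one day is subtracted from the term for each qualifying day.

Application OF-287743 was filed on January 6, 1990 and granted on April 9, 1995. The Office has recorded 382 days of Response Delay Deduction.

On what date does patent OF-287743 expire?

(a) grant + 15 years → 9 April 2010.
(b) filing + 22 years → 6 January 2012.
Later of the two: 6 January 2012.
Response Delay Deduction: −382 days → 20 December 2010.

December 20, 2010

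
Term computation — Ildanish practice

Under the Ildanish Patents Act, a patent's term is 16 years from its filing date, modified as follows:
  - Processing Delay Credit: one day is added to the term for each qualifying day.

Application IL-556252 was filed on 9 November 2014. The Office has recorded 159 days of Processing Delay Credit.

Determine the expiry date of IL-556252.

Base term: filing date + 16 years → 9 November 2030.
Processing Delay Credit: +159 days → 17 April 2031.

April 17, 2031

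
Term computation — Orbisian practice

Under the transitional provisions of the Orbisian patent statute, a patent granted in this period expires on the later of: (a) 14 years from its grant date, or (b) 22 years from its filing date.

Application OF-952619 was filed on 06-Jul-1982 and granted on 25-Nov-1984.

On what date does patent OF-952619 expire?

2004-07-06

(a) grant + 14 years → 25 November 1998.
(b) filing + 22 years → 6 July 2004.
Later of the two: 6 July 2004.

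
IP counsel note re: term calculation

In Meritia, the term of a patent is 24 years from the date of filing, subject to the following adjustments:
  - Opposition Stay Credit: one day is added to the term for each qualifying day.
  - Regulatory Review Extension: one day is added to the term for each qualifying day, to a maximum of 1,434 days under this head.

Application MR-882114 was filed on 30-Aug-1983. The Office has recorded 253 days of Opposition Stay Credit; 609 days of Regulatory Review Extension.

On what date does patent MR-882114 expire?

January 8, 2010

Base term: filing date + 24 years → 30 August 2007.
Opposition Stay Credit: +253 days → 9 May 2008.
Regulatory Review Extension: 609 days (within the 1434-day cap) → +609 days → 8 January 2010.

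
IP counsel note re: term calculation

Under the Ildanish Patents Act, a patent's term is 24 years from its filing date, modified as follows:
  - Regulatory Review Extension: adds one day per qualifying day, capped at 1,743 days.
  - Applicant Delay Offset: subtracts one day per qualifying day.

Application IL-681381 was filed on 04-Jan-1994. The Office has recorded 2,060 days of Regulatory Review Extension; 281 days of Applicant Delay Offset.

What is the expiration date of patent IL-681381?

January 5, 2022

Base term: filing date + 24 years → 4 January 2018.
Regulatory Review Extension: 2060 days claimed exceeds the 1743-day cap, so +1743 days → 13 October 2022.
Applicant Delay Offset: −281 days → 5 January 2022.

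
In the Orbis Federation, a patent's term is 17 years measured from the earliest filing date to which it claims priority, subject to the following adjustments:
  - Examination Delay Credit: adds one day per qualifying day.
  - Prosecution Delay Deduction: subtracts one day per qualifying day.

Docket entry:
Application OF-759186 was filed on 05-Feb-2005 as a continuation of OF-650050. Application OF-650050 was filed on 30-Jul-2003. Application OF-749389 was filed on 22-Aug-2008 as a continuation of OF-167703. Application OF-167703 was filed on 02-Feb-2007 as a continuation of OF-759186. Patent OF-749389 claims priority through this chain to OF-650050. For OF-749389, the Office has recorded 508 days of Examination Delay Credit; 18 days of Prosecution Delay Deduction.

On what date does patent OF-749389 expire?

December 2, 2021

Earliest priority filing: 30 July 2003.
Base term: 30 July 2003 + 17 years → 30 July 2020.
Examination Delay Credit: +508 days → 20 December 2021.
Prosecution Delay Deduction: −18 days → 2 December 2021.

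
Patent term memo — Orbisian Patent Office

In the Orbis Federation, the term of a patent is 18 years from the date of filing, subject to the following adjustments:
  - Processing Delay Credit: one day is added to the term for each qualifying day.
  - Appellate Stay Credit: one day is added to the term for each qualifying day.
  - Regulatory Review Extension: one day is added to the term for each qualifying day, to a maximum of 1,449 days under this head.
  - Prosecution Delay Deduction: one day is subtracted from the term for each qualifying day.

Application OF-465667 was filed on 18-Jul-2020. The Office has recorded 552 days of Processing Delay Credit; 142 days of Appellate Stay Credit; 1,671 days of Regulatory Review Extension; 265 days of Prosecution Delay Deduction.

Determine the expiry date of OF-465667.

Base term: filing date + 18 years → 18 July 2038.
Processing Delay Credit: +552 days → 21 January 2040.
Appellate Stay Credit: +142 days → 11 June 2040.
Regulatory Review Extension: 1671 days claimed exceeds the 1449-day cap, so +1449 days → 30 May 2044.
Prosecution Delay Deduction: −265 days → 8 September 2043.

September 8, 2043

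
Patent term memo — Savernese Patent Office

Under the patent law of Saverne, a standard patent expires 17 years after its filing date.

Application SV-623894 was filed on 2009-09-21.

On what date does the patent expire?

Filing date + 17 years → 21 September 2026.

September 21, 2026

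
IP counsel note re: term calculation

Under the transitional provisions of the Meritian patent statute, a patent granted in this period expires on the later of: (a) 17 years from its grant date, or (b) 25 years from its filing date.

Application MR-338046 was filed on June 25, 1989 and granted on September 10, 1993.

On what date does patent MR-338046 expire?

2014-06-25

(a) grant + 17 years → 10 September 2010.
(b) filing + 25 years → 25 June 2014.
Later of the two: 25 June 2014.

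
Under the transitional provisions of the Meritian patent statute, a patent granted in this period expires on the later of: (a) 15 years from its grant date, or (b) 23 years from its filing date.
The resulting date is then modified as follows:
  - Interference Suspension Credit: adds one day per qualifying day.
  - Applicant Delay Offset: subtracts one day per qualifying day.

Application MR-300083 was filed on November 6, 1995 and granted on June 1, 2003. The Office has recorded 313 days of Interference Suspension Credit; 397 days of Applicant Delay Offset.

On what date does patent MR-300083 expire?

2018-08-14

(a) grant + 15 years → 1 June 2018.
(b) filing + 23 years → 6 November 2018.
Later of the two: 6 November 2018.
Interference Suspension Credit: +313 days → 15 September 2019.
Applicant Delay Offset: −397 days → 14 August 2018.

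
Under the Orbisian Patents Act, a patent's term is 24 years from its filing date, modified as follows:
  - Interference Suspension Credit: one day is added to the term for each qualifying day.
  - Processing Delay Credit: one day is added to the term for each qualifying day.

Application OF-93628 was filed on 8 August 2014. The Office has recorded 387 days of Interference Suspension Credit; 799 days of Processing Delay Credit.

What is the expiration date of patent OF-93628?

Base term: filing date + 24 years → 8 August 2038.
Interference Suspension Credit: +387 days → 30 August 2039.
Processing Delay Credit: +799 days → 6 November 2041.

2041-11-06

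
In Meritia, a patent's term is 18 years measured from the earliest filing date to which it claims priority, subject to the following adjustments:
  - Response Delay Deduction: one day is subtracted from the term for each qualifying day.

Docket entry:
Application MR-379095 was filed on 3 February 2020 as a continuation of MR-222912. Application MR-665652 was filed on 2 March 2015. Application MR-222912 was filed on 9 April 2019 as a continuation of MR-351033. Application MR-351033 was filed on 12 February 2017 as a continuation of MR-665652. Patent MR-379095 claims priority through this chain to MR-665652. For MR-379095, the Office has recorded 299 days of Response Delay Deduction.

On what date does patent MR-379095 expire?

Earliest priority filing: 2 March 2015.
Base term: 2 March 2015 + 18 years → 2 March 2033.
Response Delay Deduction: −299 days → 7 May 2032.

May 7, 2032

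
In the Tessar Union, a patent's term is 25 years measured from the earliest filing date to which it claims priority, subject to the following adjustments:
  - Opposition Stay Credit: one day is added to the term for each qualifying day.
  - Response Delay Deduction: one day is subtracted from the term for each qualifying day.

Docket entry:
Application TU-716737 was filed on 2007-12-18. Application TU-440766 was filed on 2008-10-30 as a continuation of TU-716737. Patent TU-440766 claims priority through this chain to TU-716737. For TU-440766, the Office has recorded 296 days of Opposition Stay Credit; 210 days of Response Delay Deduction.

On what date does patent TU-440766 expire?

2033-03-14

Earliest priority filing: 18 December 2007.
Base term: 18 December 2007 + 25 years → 18 December 2032.
Opposition Stay Credit: +296 days → 10 October 2033.
Response Delay Deduction: −210 days → 14 March 2033.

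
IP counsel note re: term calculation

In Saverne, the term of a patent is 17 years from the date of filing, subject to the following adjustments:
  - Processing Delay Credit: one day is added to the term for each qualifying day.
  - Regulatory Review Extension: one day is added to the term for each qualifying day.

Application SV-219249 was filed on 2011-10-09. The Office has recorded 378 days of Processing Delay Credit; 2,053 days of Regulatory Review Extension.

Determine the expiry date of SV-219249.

Base term: filing date + 17 years → 9 October 2028.
Processing Delay Credit: +378 days → 22 October 2029.
Regulatory Review Extension: +2053 days → 6 June 2035.

June 6, 2035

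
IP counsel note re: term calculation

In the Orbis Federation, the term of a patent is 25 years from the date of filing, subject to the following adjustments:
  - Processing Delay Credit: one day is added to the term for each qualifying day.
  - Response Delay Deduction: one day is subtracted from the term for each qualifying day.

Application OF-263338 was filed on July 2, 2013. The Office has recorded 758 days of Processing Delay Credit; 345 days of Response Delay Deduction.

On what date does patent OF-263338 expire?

Base term: filing date + 25 years → 2 July 2038.
Processing Delay Credit: +758 days → 29 July 2040.
Response Delay Deduction: −345 days → 19 August 2039.

2039-08-19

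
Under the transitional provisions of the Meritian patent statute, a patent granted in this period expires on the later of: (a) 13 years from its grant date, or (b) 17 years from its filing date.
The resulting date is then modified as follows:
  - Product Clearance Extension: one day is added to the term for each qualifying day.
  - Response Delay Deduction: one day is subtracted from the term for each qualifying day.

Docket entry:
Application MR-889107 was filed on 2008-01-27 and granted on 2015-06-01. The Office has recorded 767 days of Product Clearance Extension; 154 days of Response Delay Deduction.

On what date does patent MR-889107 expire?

(a) grant + 13 years → 1 June 2028.
(b) filing + 17 years → 27 January 2025.
Later of the two: 1 June 2028.
Product Clearance Extension: +767 days → 8 July 2030.
Response Delay Deduction: −154 days → 4 February 2030.

February 4, 2030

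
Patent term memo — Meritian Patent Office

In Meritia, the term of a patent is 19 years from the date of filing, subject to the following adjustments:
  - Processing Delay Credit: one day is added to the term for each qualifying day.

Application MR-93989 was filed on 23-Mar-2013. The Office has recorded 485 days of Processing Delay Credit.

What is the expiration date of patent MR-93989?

Base term: filing date + 19 years → 23 March 2032.
Processing Delay Credit: +485 days → 21 July 2033.

2033-07-21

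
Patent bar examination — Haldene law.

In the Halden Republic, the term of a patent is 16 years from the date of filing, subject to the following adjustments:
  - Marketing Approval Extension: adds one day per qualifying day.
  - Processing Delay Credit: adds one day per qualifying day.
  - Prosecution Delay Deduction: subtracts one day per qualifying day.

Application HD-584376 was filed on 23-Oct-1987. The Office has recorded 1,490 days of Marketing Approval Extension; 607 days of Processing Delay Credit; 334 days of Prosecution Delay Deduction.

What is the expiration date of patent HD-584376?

Base term: filing date + 16 years → 23 October 2003.
Marketing Approval Extension: +1490 days → 21 November 2007.
Processing Delay Credit: +607 days → 20 July 2009.
Prosecution Delay Deduction: −334 days → 20 August 2008.

2008-08-20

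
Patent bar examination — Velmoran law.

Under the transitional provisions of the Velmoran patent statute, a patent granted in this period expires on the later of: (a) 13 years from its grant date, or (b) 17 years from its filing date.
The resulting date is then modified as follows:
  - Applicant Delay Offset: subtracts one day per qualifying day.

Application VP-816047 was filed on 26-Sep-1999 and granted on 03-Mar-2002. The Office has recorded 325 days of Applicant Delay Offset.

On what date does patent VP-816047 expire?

(a) grant + 13 years → 3 March 2015.
(b) filing + 17 years → 26 September 2016.
Later of the two: 26 September 2016.
Applicant Delay Offset: −325 days → 6 November 2015.

November 6, 2015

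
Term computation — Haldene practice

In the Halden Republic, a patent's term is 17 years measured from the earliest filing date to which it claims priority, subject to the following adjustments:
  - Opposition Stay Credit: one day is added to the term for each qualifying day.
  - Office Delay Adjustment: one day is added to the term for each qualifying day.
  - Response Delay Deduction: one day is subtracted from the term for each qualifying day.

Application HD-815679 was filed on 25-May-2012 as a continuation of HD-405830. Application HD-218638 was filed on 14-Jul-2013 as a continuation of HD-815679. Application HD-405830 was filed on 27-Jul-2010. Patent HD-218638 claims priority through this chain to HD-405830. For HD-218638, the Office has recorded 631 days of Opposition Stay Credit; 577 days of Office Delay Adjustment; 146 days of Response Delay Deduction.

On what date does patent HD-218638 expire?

June 23, 2030

Earliest priority filing: 27 July 2010.
Base term: 27 July 2010 + 17 years → 27 July 2027.
Opposition Stay Credit: +631 days → 18 April 2029.
Office Delay Adjustment: +577 days → 16 November 2030.
Response Delay Deduction: −146 days → 23 June 2030.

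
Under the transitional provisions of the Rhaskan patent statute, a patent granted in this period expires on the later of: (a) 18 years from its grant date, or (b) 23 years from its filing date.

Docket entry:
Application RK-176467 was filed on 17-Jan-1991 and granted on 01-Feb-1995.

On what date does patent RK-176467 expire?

(a) grant + 18 years → 1 February 2013.
(b) filing + 23 years → 17 January 2014.
Later of the two: 17 January 2014.

2014-01-17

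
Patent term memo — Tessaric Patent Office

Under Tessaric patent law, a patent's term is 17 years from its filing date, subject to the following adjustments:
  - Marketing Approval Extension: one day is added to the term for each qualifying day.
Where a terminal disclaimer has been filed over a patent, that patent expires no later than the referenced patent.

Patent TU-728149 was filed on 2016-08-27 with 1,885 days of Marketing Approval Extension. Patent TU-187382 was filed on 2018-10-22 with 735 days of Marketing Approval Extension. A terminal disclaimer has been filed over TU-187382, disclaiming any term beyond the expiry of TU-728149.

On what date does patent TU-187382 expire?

October 26, 2037

Natural term of TU-187382:
  Base: filing + 17 years → 22 October 2035.
  Marketing Approval Extension: +735 days → 26 October 2037.
Expiry of referenced patent TU-728149:
  Base: filing + 17 years → 27 August 2033.
  Marketing Approval Extension: +1885 days → 25 October 2038.
Terminal disclaimer: TU-187382 expires on the earlier of 26 October 2037 and 25 October 2038.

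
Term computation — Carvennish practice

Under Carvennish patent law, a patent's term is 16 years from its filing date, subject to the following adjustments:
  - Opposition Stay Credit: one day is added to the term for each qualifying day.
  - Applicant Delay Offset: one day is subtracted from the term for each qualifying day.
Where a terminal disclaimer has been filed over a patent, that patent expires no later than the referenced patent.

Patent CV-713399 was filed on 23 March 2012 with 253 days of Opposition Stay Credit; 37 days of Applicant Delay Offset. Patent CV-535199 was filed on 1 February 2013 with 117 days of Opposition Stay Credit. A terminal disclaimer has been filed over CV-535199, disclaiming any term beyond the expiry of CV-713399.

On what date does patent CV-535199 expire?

2028-10-25

Natural term of CV-535199:
  Base: filing + 16 years → 1 February 2029.
  Opposition Stay Credit: +117 days → 29 May 2029.
Expiry of referenced patent CV-713399:
  Base: filing + 16 years → 23 March 2028.
  Opposition Stay Credit: +253 days → 1 December 2028.
  Applicant Delay Offset: −37 days → 25 October 2028.
Terminal disclaimer: CV-535199 expires on the earlier of 29 May 2029 and 25 October 2028.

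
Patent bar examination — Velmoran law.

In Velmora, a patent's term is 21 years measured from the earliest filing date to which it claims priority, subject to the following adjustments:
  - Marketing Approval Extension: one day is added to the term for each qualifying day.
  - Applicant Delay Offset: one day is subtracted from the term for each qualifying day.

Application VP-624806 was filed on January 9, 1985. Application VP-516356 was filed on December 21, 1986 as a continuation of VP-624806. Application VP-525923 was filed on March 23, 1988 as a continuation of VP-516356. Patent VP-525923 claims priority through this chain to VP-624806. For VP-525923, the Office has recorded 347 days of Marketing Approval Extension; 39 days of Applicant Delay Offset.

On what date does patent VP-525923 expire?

2006-11-13

Earliest priority filing: 9 January 1985.
Base term: 9 January 1985 + 21 years → 9 January 2006.
Marketing Approval Extension: +347 days → 22 December 2006.
Applicant Delay Offset: −39 days → 13 November 2006.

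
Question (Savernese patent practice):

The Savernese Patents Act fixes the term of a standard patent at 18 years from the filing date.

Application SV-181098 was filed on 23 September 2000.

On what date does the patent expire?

Filing date + 18 years → 23 September 2018.

September 23, 2018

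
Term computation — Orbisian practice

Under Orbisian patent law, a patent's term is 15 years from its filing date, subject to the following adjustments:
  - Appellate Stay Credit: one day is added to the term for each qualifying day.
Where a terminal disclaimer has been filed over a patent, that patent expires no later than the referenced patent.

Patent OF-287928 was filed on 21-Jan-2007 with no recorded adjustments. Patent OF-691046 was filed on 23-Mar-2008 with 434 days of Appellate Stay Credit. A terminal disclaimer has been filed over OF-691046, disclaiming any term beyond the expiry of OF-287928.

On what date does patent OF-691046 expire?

Natural term of OF-691046:
  Base: filing + 15 years → 23 March 2023.
  Appellate Stay Credit: +434 days → 30 May 2024.
Expiry of referenced patent OF-287928:
  Base: filing + 15 years → 21 January 2022.
Terminal disclaimer: OF-691046 expires on the earlier of 30 May 2024 and 21 January 2022.

January 21, 2022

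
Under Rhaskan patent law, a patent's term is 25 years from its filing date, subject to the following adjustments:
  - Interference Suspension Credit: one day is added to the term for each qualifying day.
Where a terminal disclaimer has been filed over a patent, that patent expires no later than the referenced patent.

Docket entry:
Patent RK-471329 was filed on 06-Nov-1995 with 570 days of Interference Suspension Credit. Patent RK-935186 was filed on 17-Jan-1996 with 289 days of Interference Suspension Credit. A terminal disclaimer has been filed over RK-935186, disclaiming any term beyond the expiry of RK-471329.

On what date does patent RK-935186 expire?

November 2, 2021

Natural term of RK-935186:
  Base: filing + 25 years → 17 January 2021.
  Interference Suspension Credit: +289 days → 2 November 2021.
Expiry of referenced patent RK-471329:
  Base: filing + 25 years → 6 November 2020.
  Interference Suspension Credit: +570 days → 30 May 2022.
Terminal disclaimer: RK-935186 expires on the earlier of 2 November 2021 and 30 May 2022.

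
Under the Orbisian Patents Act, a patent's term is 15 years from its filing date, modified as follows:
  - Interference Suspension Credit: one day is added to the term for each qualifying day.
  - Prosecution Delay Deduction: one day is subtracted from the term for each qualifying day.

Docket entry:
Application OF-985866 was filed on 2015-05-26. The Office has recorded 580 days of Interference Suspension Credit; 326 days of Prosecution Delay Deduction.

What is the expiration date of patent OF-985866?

Base term: filing date + 15 years → 26 May 2030.
Interference Suspension Credit: +580 days → 27 December 2031.
Prosecution Delay Deduction: −326 days → 4 February 2031.

2031-02-04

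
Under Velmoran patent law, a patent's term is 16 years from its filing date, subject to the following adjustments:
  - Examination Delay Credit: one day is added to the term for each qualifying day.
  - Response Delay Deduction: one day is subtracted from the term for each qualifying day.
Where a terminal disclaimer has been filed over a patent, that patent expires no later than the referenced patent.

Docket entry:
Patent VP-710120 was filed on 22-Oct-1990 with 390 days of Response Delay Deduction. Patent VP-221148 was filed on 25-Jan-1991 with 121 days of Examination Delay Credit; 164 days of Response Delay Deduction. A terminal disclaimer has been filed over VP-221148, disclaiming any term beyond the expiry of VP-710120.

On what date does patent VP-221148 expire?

Natural term of VP-221148:
  Base: filing + 16 years → 25 January 2007.
  Examination Delay Credit: +121 days → 26 May 2007.
  Response Delay Deduction: −164 days → 13 December 2006.
Expiry of referenced patent VP-710120:
  Base: filing + 16 years → 22 October 2006.
  Response Delay Deduction: −390 days → 27 September 2005.
Terminal disclaimer: VP-221148 expires on the earlier of 13 December 2006 and 27 September 2005.

2005-09-27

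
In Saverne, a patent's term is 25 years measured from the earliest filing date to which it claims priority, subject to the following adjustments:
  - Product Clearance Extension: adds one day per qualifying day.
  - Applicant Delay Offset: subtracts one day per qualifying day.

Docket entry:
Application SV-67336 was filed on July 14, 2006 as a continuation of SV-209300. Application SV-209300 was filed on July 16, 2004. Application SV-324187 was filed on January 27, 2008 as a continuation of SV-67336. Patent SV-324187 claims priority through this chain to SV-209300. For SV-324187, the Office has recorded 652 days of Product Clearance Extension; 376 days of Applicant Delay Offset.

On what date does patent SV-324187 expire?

Earliest priority filing: 16 July 2004.
Base term: 16 July 2004 + 25 years → 16 July 2029.
Product Clearance Extension: +652 days → 29 April 2031.
Applicant Delay Offset: −376 days → 18 April 2030.

April 18, 2030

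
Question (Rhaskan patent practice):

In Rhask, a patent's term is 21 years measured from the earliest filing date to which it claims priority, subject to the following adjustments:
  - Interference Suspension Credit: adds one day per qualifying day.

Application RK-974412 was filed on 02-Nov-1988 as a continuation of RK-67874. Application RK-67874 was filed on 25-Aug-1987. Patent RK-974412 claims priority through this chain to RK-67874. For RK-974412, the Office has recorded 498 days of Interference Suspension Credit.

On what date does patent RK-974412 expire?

Earliest priority filing: 25 August 1987.
Base term: 25 August 1987 + 21 years → 25 August 2008.
Interference Suspension Credit: +498 days → 5 January 2010.

January 5, 2010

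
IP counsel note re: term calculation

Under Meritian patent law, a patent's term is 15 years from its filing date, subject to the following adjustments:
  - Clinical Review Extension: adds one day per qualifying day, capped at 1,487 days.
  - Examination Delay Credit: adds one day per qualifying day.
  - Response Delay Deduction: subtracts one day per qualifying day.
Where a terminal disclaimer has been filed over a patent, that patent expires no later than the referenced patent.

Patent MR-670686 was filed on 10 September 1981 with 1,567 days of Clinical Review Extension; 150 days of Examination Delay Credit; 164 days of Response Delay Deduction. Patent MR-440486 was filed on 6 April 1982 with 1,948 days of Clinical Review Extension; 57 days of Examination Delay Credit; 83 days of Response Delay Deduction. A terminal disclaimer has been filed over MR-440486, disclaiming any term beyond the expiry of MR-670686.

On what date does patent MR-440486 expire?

Natural term of MR-440486:
  Base: filing + 15 years → 6 April 1997.
  Clinical Review Extension: 1948 days claimed exceeds the 1487-day cap, so +1487 days → 2 May 2001.
  Examination Delay Credit: +57 days → 28 June 2001.
  Response Delay Deduction: −83 days → 6 April 2001.
Expiry of referenced patent MR-670686:
  Base: filing + 15 years → 10 September 1996.
  Clinical Review Extension: 1567 days claimed exceeds the 1487-day cap, so +1487 days → 6 October 2000.
  Examination Delay Credit: +150 days → 5 March 2001.
  Response Delay Deduction: −164 days → 22 September 2000.
Terminal disclaimer: MR-440486 expires on the earlier of 6 April 2001 and 22 September 2000.

2000-09-22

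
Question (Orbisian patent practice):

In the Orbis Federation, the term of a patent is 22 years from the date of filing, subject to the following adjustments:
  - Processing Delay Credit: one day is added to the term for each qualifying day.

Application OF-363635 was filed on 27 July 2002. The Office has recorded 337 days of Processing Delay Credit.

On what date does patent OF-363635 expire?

June 29, 2025

Base term: filing date + 22 years → 27 July 2024.
Processing Delay Credit: +337 days → 29 June 2025.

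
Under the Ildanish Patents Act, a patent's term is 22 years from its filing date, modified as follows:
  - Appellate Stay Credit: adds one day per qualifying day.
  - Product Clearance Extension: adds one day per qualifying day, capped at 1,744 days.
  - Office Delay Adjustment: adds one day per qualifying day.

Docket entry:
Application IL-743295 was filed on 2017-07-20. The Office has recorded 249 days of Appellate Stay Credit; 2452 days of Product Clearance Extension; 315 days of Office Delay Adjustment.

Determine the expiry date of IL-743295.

November 13, 2045

Base term: filing date + 22 years → 20 July 2039.
Appellate Stay Credit: +249 days → 25 March 2040.
Product Clearance Extension: 2452 days claimed exceeds the 1744-day cap, so +1744 days → 2 January 2045.
Office Delay Adjustment: +315 days → 13 November 2045.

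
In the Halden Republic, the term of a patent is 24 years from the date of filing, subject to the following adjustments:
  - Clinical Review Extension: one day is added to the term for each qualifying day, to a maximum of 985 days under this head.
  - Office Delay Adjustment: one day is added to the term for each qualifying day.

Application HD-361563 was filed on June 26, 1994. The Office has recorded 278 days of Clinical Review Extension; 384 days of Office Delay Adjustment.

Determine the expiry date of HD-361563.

2020-04-18

Base term: filing date + 24 years → 26 June 2018.
Clinical Review Extension: 278 days (within the 985-day cap) → +278 days → 31 March 2019.
Office Delay Adjustment: +384 days → 18 April 2020.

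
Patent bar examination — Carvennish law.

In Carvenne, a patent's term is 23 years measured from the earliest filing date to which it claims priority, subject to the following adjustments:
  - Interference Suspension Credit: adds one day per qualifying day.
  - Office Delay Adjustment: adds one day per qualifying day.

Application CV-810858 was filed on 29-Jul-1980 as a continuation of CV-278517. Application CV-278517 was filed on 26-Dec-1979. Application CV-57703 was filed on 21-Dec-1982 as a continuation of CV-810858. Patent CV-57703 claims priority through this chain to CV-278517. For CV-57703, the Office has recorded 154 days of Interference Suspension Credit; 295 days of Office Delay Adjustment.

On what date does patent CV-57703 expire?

2004-03-19

Earliest priority filing: 26 December 1979.
Base term: 26 December 1979 + 23 years → 26 December 2002.
Interference Suspension Credit: +154 days → 29 May 2003.
Office Delay Adjustment: +295 days → 19 March 2004.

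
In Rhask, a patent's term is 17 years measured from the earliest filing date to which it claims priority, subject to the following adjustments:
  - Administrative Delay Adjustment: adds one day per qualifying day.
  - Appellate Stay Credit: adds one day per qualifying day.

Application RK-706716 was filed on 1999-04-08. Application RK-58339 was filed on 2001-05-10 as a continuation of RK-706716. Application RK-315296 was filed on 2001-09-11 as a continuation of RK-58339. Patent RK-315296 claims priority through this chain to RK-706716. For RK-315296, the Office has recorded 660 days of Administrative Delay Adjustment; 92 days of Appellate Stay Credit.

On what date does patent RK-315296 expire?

2018-04-30

Earliest priority filing: 8 April 1999.
Base term: 8 April 1999 + 17 years → 8 April 2016.
Administrative Delay Adjustment: +660 days → 28 January 2018.
Appellate Stay Credit: +92 days → 30 April 2018.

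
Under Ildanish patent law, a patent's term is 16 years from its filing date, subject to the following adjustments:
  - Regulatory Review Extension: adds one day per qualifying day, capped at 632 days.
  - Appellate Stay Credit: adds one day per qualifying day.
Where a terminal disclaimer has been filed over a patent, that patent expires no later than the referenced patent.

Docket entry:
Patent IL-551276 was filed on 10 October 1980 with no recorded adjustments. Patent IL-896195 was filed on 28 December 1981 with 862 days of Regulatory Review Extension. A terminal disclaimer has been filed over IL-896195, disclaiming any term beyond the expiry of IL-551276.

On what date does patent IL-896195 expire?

Natural term of IL-896195:
  Base: filing + 16 years → 28 December 1997.
  Regulatory Review Extension: 862 days claimed exceeds the 632-day cap, so +632 days → 21 September 1999.
Expiry of referenced patent IL-551276:
  Base: filing + 16 years → 10 October 1996.
Terminal disclaimer: IL-896195 expires on the earlier of 21 September 1999 and 10 October 1996.

1996-10-10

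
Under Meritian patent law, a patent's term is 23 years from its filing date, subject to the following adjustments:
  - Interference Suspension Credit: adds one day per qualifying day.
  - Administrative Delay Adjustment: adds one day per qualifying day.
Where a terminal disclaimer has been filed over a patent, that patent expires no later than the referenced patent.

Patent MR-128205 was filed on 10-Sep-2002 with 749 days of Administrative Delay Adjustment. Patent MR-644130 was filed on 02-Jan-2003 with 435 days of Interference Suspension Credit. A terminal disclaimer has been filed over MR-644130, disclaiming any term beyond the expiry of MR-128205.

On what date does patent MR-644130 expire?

Natural term of MR-644130:
  Base: filing + 23 years → 2 January 2026.
  Interference Suspension Credit: +435 days → 13 March 2027.
Expiry of referenced patent MR-128205:
  Base: filing + 23 years → 10 September 2025.
  Administrative Delay Adjustment: +749 days → 29 September 2027.
Terminal disclaimer: MR-644130 expires on the earlier of 13 March 2027 and 29 September 2027.

2027-03-13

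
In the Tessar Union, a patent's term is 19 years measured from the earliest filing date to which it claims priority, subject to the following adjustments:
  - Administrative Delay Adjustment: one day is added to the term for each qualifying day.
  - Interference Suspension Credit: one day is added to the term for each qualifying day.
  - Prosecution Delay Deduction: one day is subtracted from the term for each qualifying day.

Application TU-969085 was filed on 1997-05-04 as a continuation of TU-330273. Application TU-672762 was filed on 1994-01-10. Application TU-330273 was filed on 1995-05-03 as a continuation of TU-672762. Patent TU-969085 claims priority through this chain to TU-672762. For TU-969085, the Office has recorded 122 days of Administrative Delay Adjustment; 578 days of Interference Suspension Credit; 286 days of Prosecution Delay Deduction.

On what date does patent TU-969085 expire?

Earliest priority filing: 10 January 1994.
Base term: 10 January 1994 + 19 years → 10 January 2013.
Administrative Delay Adjustment: +122 days → 12 May 2013.
Interference Suspension Credit: +578 days → 11 December 2014.
Prosecution Delay Deduction: −286 days → 28 February 2014.

February 28, 2014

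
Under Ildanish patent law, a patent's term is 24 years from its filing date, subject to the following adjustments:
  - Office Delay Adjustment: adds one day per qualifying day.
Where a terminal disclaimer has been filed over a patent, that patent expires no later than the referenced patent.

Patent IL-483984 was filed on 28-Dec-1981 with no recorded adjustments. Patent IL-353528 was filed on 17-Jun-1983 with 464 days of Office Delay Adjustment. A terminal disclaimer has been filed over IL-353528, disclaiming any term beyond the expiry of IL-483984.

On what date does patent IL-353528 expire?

December 28, 2005

Natural term of IL-353528:
  Base: filing + 24 years → 17 June 2007.
  Office Delay Adjustment: +464 days → 23 September 2008.
Expiry of referenced patent IL-483984:
  Base: filing + 24 years → 28 December 2005.
Terminal disclaimer: IL-353528 expires on the earlier of 23 September 2008 and 28 December 2005.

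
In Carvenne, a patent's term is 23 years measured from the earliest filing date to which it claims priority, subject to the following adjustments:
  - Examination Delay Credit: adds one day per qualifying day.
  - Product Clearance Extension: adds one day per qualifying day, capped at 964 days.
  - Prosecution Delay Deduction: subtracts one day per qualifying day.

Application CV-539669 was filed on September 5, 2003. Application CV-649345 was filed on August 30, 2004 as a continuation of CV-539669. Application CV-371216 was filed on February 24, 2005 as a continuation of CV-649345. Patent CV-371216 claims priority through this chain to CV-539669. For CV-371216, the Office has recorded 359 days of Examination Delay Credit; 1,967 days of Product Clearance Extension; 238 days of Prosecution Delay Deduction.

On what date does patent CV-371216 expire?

Earliest priority filing: 5 September 2003.
Base term: 5 September 2003 + 23 years → 5 September 2026.
Examination Delay Credit: +359 days → 30 August 2027.
Product Clearance Extension: 1967 days claimed exceeds the 964-day cap, so +964 days → 20 April 2030.
Prosecution Delay Deduction: −238 days → 25 August 2029.

2029-08-25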